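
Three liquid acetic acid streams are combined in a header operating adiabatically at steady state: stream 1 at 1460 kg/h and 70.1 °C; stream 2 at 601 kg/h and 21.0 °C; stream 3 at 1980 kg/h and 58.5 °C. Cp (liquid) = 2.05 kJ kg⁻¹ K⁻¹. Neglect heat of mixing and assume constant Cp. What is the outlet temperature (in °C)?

T_out = 57.1 °C

Adiabatic, steady state ⇒ Σ ṁᵢCp,ᵢ(T_out − Tᵢ) = 0
Σ ṁᵢCp,ᵢTᵢ = 1460×2.05×70.1 + 601×2.05×21.0 + 1980×2.05×58.5 = 473130
Σ ṁᵢCp,ᵢ = 1460×2.05 + 601×2.05 + 1980×2.05 = 8284
T_out = 473130 / 8284 = 57.114 °C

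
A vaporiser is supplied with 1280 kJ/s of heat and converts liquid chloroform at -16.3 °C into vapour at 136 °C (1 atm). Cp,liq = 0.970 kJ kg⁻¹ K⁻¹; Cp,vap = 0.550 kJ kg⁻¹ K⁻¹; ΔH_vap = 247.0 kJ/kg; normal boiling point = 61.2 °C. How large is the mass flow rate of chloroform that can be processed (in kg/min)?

ṁ = 211 kg/min

Δh = 0.970×(61.2−-16.3) + 247.0 + 0.550×(136−61.2) = 363.31 kJ/kg
Q = 1280 kJ/s = 1280 kJ/s = 76800 kJ/min
ṁ = Q/Δh = 76800 / 363.31 = 211.39 kg/min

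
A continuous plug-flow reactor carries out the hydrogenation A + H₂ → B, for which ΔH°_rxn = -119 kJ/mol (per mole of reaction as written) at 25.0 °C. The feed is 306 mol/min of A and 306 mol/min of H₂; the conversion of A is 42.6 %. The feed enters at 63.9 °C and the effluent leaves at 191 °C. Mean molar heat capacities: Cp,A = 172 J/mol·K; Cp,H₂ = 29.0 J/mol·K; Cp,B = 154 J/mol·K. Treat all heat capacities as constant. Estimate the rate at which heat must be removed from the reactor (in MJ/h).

Extent of reaction ξ = 0.426 × 306 = 130.36 mol/min
Reaction term: ξ·ΔH°_rxn = 130.36 × -119 = -15512 kJ/min
Sensible, feed 63.9→25 °C: -2392.6 kJ/min
Outlet flows (mol/min): A 175.64, H₂ 175.64, B 130.36
Sensible, products 25→191 °C: 9193 kJ/min
Q = ΔH = -8712 kJ/min = -145.2 kW
Heat removed = 522.72 MJ/h

Q_out = 523 MJ/h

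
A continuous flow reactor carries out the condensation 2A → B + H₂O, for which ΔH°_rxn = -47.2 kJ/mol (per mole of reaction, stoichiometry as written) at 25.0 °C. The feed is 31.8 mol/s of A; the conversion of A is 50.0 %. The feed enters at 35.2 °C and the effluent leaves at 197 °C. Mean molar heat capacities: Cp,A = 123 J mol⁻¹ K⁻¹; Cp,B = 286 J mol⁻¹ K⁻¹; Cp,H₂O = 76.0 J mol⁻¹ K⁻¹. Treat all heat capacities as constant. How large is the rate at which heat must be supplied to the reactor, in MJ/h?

Q_in = 1500 MJ/h

Extent of reaction ξ = 0.500 × 31.8 / 2 = 7.95 mol/s
Reaction term: ξ·ΔH°_rxn = 7.95 × -47.2 = -375.24 kJ/s
Sensible, feed 35.2→25 °C: -39.896 kJ/s
Outlet flows (mol/s): A 15.9, B 7.95, H₂O 7.95
Sensible, products 25→197 °C: 831.38 kJ/s
Q = ΔH = 416.24 kJ/s = 416.24 kW
Heat supplied = 1498.5 MJ/h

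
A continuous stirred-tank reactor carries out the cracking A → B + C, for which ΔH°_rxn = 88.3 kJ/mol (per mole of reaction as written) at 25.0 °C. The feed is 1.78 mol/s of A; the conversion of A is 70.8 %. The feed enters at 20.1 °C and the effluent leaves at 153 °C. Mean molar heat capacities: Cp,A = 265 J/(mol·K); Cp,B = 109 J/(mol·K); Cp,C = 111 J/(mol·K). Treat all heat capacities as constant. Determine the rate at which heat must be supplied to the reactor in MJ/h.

Extent of reaction ξ = 0.708 × 1.78 = 1.2602 mol/s
Reaction term: ξ·ΔH°_rxn = 1.2602 × 88.3 = 111.28 kJ/s
Sensible, feed 20.1→25 °C: 2.3113 kJ/s
Outlet flows (mol/s): A 0.51976, B 1.2602, C 1.2602
Sensible, products 25→153 °C: 53.119 kJ/s
Q = ΔH = 166.71 kJ/s = 166.71 kW
Heat supplied = 600.15 MJ/h

Q_in = 600 MJ/h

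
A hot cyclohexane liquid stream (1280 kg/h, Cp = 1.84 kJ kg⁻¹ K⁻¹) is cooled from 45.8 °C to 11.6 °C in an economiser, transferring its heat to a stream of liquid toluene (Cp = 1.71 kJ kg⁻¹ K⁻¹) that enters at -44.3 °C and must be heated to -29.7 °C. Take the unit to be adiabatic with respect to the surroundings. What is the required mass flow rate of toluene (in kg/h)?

ṁ_c = 3230 kg/h

Heat released by hot stream: Q = 1280 × 1.84 × (45.8 − 11.6) = 80548 kJ/h
Energy balance on cold side (adiabatic exchanger): Q = ṁ_c·Cp_c·(T_c,out − T_c,in)
ṁ_c = 80548 / [1.71 × (-29.7 − -44.3)] = 3226.3 kg/h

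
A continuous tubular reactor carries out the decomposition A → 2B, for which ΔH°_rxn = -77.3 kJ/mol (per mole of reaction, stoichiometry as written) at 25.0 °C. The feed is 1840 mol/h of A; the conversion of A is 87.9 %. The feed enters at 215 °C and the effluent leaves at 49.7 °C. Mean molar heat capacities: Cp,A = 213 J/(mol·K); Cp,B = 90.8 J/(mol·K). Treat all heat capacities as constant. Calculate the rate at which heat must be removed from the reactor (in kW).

Extent of reaction ξ = 0.879 × 1840 = 1617.4 mol/h
Reaction term: ξ·ΔH°_rxn = 1617.4 × -77.3 = -125020 kJ/h
Sensible, feed 215→25 °C: -74465 kJ/h
Outlet flows (mol/h): A 222.64, B 3234.7
Sensible, products 25→49.7 °C: 8426 kJ/h
Q = ΔH = -191060 kJ/h = -53.072 kW
Heat removed = 53.072 kW

Q_out = 53.1 kW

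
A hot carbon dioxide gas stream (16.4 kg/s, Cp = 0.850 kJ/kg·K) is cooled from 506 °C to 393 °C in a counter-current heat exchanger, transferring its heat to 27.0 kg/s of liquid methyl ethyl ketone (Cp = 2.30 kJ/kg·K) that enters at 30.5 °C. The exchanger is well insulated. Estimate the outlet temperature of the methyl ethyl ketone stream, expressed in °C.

Heat released by hot stream: Q = 16.4 × 0.850 × (506 − 393) = 1575.2 kJ/s
Energy balance on cold side (adiabatic exchanger): Q = ṁ_c·Cp_c·(T_c,out − T_c,in)
T_c,out = 30.5 + 1575.2/(27.0 × 2.30) = 55.866 °C

T_c,out = 55.9 °C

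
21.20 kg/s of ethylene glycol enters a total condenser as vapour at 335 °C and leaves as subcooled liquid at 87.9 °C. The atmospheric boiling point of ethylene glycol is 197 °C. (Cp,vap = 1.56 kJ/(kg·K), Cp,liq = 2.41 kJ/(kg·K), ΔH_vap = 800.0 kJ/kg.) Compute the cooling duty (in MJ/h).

Q_c = 97600 MJ/h

vapour 335→197 °C: -215.28 kJ/kg
condensation at 197 °C: -800 kJ/kg
liquid 197→87.9 °C: -262.93 kJ/kg
Δh = -215.28 + -800 + -262.93 = -1278.2 kJ/kg
Q = ṁ·Δh = 21.20 kg/s × -1278.2 kJ/kg = -27098 kJ/s
|Q| = 27098 kW = 97553 MJ/h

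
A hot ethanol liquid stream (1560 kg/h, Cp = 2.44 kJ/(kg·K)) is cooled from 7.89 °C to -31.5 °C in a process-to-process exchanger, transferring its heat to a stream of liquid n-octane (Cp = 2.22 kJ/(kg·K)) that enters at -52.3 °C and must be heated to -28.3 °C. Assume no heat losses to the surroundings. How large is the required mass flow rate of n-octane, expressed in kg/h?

ṁ_c = 2810 kg/h

Heat released by hot stream: Q = 1560 × 2.44 × (7.89 − -31.5) = 149930 kJ/h
Energy balance on cold side (adiabatic exchanger): Q = ṁ_c·Cp_c·(T_c,out − T_c,in)
ṁ_c = 149930 / [2.22 × (-28.3 − -52.3)] = 2814.1 kg/h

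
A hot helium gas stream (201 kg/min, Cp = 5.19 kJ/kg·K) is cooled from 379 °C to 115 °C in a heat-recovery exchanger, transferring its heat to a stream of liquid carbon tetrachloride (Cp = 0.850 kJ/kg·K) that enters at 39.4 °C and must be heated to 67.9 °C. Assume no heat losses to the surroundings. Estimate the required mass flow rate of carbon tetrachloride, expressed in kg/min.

ṁ_c = 11400 kg/min

Heat released by hot stream: Q = 201 × 5.19 × (379 − 115) = 275400 kJ/min
Energy balance on cold side (adiabatic exchanger): Q = ṁ_c·Cp_c·(T_c,out − T_c,in)
ṁ_c = 275400 / [0.850 × (67.9 − 39.4)] = 11369 kg/min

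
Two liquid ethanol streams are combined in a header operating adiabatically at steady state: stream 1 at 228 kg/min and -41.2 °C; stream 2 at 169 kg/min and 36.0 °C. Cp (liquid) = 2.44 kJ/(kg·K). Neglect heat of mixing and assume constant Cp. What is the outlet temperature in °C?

T_out = -8.34 °C

Adiabatic, steady state ⇒ Σ ṁᵢCp,ᵢ(T_out − Tᵢ) = 0
T_out = Σ ṁᵢCp,ᵢTᵢ / Σ ṁᵢCp,ᵢ
      = -8075.4 / 968.68 = -8.3365 °C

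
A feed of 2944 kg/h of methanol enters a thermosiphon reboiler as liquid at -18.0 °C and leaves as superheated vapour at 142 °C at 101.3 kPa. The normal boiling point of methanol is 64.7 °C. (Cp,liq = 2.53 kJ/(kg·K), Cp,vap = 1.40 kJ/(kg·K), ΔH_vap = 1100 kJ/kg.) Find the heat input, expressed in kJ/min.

Q = 69500 kJ/min

liquid -18.0→64.7 °C: 209.23 kJ/kg
vaporisation at 64.7 °C: 1100 kJ/kg
vapour 64.7→142 °C: 108.22 kJ/kg
Δh = 209.23 + 1100 + 108.22 = 1417.5 kJ/kg
Q = ṁ·Δh = 2944 kg/h × 1417.5 kJ/kg = 4.173e+06 kJ/h
|Q| = 1159.2 kW = 69550 kJ/min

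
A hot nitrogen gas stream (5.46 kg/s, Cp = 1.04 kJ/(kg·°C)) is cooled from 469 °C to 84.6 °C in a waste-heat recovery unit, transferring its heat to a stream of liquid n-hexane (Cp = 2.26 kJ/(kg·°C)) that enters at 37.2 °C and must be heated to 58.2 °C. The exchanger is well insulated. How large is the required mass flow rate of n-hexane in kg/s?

Heat released by hot stream: Q = 5.46 × 1.04 × (469 − 84.6) = 2182.8 kJ/s
Energy balance on cold side (adiabatic exchanger): Q = ṁ_c·Cp_c·(T_c,out − T_c,in)
ṁ_c = 2182.8 / [2.26 × (58.2 − 37.2)] = 45.992 kg/s

ṁ_c = 46.0 kg/s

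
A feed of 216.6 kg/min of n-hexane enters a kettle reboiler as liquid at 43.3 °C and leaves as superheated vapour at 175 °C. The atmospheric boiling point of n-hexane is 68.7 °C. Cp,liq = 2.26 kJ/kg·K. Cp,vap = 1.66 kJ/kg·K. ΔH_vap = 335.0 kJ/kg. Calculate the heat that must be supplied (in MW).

Q = 2.05 MW

liquid 43.3→68.7 °C: 57.404 kJ/kg
vaporisation at 68.7 °C: 335 kJ/kg
vapour 68.7→175 °C: 176.46 kJ/kg
Δh = 57.404 + 335 + 176.46 = 568.86 kJ/kg
Q = ṁ·Δh = 216.6 kg/min × 568.86 kJ/kg = 123220 kJ/min
|Q| = 2053.6 kW = 2.0536 MW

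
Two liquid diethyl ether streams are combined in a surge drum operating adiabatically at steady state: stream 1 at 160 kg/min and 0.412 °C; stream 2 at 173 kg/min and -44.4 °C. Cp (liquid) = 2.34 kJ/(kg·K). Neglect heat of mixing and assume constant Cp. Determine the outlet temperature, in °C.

No heat crosses the boundary, so H_out = H_in.
T_out = Σ ṁᵢCp,ᵢTᵢ / Σ ṁᵢCp,ᵢ
      = -17820 / 779.22 = -22.869 °C

T_out = -22.9 °C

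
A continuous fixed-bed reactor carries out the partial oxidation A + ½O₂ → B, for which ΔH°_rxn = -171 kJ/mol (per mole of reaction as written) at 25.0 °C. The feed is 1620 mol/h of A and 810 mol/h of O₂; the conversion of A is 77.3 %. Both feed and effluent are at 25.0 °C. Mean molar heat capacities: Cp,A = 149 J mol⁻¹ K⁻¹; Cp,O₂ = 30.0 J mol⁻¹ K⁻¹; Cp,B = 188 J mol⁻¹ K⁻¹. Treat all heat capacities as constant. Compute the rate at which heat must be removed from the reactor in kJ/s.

Q_out = 59.5 kJ/s

Extent of reaction ξ = 0.773 × 1620 = 1252.3 mol/h
Reaction term: ξ·ΔH°_rxn = 1252.3 × -171 = -214140 kJ/h
Q = ΔH = -214140 kJ/h = -59.482 kW
Heat removed = 59.482 kJ/s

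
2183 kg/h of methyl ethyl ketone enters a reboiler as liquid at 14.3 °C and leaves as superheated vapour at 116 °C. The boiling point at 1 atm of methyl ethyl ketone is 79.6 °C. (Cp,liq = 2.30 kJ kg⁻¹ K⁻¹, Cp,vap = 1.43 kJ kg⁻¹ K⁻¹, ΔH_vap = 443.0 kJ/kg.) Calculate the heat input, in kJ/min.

Q = 23500 kJ/min

liquid 14.3→79.6 °C: 150.19 kJ/kg
vaporisation at 79.6 °C: 443 kJ/kg
vapour 79.6→116 °C: 52.052 kJ/kg
Δh = 150.19 + 443 + 52.052 = 645.24 kJ/kg
Q = ṁ·Δh = 2183 kg/h × 645.24 kJ/kg = 1.4086e+06 kJ/h
|Q| = 391.27 kW = 23476 kJ/min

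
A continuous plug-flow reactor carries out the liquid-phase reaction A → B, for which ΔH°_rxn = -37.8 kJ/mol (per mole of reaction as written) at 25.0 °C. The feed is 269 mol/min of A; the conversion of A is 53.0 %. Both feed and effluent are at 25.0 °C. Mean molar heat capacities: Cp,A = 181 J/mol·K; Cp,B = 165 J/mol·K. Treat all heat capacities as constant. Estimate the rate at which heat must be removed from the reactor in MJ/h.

Extent of reaction ξ = 0.530 × 269 = 142.57 mol/min
Reaction term: ξ·ΔH°_rxn = 142.57 × -37.8 = -5389.1 kJ/min
Q = ΔH = -5389.1 kJ/min = -89.819 kW
Heat removed = 323.35 MJ/h

Q_out = 323 MJ/h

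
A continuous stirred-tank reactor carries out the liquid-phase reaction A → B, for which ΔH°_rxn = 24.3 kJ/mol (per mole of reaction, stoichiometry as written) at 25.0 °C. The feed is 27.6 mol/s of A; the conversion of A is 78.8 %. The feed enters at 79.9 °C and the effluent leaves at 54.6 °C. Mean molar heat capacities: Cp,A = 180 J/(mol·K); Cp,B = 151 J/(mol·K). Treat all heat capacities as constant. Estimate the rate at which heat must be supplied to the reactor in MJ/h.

Q_in = 1380 MJ/h

Extent of reaction ξ = 0.788 × 27.6 = 21.749 mol/s
Reaction term: ξ·ΔH°_rxn = 21.749 × 24.3 = 528.5 kJ/s
Sensible, feed 79.9→25 °C: -272.74 kJ/s
Outlet flows (mol/s): A 5.8512, B 21.749
Sensible, products 25→54.6 °C: 128.38 kJ/s
Q = ΔH = 384.14 kJ/s = 384.14 kW
Heat supplied = 1382.9 MJ/h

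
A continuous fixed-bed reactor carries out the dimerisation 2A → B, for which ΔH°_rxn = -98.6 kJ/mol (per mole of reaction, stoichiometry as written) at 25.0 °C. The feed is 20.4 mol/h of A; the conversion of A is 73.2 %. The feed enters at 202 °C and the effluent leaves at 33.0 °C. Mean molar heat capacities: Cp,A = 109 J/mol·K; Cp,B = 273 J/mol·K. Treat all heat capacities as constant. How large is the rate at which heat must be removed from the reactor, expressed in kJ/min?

Q_out = 18.5 kJ/min

Extent of reaction ξ = 0.732 × 20.4 / 2 = 7.4664 mol/h
Reaction term: ξ·ΔH°_rxn = 7.4664 × -98.6 = -736.19 kJ/h
Sensible, feed 202→25 °C: -393.58 kJ/h
Outlet flows (mol/h): A 5.4672, B 7.4664
Sensible, products 25→33.0 °C: 21.074 kJ/h
Q = ΔH = -1108.7 kJ/h = -0.30797 kW
Heat removed = 18.478 kJ/min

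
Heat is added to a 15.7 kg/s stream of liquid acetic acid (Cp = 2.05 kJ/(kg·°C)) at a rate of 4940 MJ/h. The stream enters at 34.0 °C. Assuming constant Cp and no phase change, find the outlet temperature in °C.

T_out = 76.6 °C

Q = 4940 MJ/h = 1372.2 kJ/s
ΔT = Q/(ṁ·Cp) = 1372.2/(15.7×2.05) = 42.635 K
T_out = 34.0 + 42.635 = 76.635 °C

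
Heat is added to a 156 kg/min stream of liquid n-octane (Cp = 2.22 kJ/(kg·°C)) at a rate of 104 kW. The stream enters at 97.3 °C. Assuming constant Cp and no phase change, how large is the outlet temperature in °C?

Q = 104 kW = 6240 kJ/min
ΔT = Q/(ṁ·Cp) = 6240/(156×2.22) = 18.018 K
T_out = 97.3 + 18.018 = 115.32 °C

T_out = 115 °C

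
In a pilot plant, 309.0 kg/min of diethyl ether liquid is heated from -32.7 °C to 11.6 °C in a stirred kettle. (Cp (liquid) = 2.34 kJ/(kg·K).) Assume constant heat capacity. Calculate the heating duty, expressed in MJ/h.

Q = 1920 MJ/h

Q = ṁ·Cp·ΔT = 309.0 × 2.34 × (11.6 − -32.7) = 32032 kJ/min
Converting: 32032 / 60 s = 533.86 kW
Heating duty = 1921.9 MJ/h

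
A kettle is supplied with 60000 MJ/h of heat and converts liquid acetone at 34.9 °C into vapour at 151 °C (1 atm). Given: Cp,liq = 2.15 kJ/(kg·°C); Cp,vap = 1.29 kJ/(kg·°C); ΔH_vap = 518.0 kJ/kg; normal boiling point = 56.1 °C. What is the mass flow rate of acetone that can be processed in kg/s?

ṁ = 24.3 kg/s

Δh = 2.15×(56.1−34.9) + 518.0 + 1.29×(151−56.1) = 686 kJ/kg
Q = 60000 MJ/h = 16667 kJ/s = 16667 kJ/s
ṁ = Q/Δh = 16667 / 686 = 24.295 kg/s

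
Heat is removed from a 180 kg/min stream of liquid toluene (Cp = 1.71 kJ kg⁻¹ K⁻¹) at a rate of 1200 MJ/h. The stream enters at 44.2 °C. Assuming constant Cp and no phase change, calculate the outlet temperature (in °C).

Q = 1200 MJ/h = 20000 kJ/min
ΔT = Q/(ṁ·Cp) = 20000/(180×1.71) = 64.977 K
T_out = 44.2 − 64.977 = -20.777 °C

T_out = -20.8 °C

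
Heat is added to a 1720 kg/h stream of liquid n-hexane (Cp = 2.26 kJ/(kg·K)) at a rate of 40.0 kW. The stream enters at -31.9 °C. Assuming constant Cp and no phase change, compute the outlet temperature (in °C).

T_out = 5.14 °C

Q = 40.0 kW = 144000 kJ/h
ΔT = Q/(ṁ·Cp) = 144000/(1720×2.26) = 37.045 K
T_out = -31.9 + 37.045 = 5.1447 °C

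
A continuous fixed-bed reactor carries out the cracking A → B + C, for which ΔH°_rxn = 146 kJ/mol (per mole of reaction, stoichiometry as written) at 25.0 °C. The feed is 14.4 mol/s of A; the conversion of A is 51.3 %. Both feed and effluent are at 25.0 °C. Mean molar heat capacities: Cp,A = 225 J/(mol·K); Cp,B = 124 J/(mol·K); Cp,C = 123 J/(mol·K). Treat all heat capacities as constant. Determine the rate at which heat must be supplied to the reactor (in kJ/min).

Q_in = 64700 kJ/min

Extent of reaction ξ = 0.513 × 14.4 = 7.3872 mol/s
Reaction term: ξ·ΔH°_rxn = 7.3872 × 146 = 1078.5 kJ/s
Q = ΔH = 1078.5 kJ/s = 1078.5 kW
Heat supplied = 64712 kJ/min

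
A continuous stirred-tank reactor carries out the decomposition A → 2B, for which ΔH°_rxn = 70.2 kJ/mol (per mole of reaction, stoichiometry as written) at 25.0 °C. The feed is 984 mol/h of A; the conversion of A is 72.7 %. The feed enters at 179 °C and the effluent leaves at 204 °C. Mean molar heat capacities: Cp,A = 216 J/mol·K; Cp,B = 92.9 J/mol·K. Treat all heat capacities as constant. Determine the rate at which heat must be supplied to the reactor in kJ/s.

Q_in = 14.4 kJ/s

Extent of reaction ξ = 0.727 × 984 = 715.37 mol/h
Reaction term: ξ·ΔH°_rxn = 715.37 × 70.2 = 50219 kJ/h
Sensible, feed 179→25 °C: -32732 kJ/h
Outlet flows (mol/h): A 268.63, B 1430.7
Sensible, products 25→204 °C: 34178 kJ/h
Q = ΔH = 51665 kJ/h = 14.351 kW
Heat supplied = 14.351 kJ/s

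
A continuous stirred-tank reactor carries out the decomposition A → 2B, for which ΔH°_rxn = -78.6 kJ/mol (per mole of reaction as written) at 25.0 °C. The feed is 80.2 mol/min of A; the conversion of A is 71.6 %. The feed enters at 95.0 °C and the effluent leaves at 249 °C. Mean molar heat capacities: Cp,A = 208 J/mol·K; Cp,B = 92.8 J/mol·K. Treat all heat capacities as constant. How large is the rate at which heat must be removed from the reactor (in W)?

Q_out = 37200 W

Extent of reaction ξ = 0.716 × 80.2 = 57.423 mol/min
Reaction term: ξ·ΔH°_rxn = 57.423 × -78.6 = -4513.5 kJ/min
Sensible, feed 95.0→25 °C: -1167.7 kJ/min
Outlet flows (mol/min): A 22.777, B 114.85
Sensible, products 25→249 °C: 3448.6 kJ/min
Q = ΔH = -2232.6 kJ/min = -37.21 kW
Heat removed = 37210 W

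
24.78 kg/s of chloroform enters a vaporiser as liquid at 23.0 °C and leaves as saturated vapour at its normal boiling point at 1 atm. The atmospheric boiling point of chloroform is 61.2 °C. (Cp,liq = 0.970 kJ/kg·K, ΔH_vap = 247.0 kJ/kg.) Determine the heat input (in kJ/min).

liquid 23.0→61.2 °C: 37.054 kJ/kg
vaporisation at 61.2 °C: 247 kJ/kg
Δh = 37.054 + 247 = 284.05 kJ/kg
Q = ṁ·Δh = 24.78 kg/s × 284.05 kJ/kg = 7038.9 kJ/s
|Q| = 7038.9 kW = 422330 kJ/min

Q = 422000 kJ/min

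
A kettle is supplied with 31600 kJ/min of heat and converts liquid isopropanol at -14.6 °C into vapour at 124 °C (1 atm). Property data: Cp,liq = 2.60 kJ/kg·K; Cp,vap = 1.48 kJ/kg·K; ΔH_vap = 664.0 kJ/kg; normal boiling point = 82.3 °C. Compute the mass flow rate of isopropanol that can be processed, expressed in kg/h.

ṁ = 1940 kg/h

Δh = 2.60×(82.3−-14.6) + 664.0 + 1.48×(124−82.3) = 977.66 kJ/kg
Q = 31600 kJ/min = 526.67 kJ/s = 1.896e+06 kJ/h
ṁ = Q/Δh = 1.896e+06 / 977.66 = 1939.3 kg/h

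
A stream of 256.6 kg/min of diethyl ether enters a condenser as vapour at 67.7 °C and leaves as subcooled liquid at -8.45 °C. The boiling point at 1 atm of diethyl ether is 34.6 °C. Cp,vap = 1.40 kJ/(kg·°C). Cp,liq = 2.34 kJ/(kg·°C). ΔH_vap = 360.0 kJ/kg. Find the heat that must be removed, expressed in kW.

Q_c = 2170 kW

vapour 67.7→34.6 °C: -46.34 kJ/kg
condensation at 34.6 °C: -360 kJ/kg
liquid 34.6→-8.45 °C: -100.74 kJ/kg
Δh = -46.34 + -360 + -100.74 = -507.08 kJ/kg
Q = ṁ·Δh = 256.6 kg/min × -507.08 kJ/kg = -130120 kJ/min
|Q| = 2168.6 kW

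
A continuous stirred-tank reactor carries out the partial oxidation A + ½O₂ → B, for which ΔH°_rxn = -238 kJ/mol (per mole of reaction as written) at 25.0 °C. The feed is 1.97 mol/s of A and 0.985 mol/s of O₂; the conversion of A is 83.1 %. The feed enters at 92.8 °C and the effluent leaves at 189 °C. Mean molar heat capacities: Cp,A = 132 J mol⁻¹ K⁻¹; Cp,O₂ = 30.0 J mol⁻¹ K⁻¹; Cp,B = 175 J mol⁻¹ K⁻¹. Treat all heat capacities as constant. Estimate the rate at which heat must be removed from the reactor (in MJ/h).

Q_out = 1280 MJ/h

Extent of reaction ξ = 0.831 × 1.97 = 1.6371 mol/s
Reaction term: ξ·ΔH°_rxn = 1.6371 × -238 = -389.62 kJ/s
Sensible, feed 92.8→25 °C: -19.634 kJ/s
Outlet flows (mol/s): A 0.33293, O₂ 0.16647, B 1.6371
Sensible, products 25→189 °C: 55.01 kJ/s
Q = ΔH = -354.25 kJ/s = -354.25 kW
Heat removed = 1275.3 MJ/h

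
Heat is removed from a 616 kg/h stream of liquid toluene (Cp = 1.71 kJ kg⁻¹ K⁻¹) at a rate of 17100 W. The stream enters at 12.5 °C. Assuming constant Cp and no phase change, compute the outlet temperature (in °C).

Q = 17100 W = 61560 kJ/h
ΔT = Q/(ṁ·Cp) = 61560/(616×1.71) = 58.442 K
T_out = 12.5 − 58.442 = -45.942 °C

T_out = -45.9 °C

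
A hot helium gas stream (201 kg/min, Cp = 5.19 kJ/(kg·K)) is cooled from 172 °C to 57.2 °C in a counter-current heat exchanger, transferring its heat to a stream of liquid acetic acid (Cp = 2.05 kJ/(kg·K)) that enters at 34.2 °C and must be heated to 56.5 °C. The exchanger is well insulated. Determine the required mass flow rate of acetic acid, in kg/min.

ṁ_c = 2620 kg/min

Heat released by hot stream: Q = 201 × 5.19 × (172 − 57.2) = 119760 kJ/min
Energy balance on cold side (adiabatic exchanger): Q = ṁ_c·Cp_c·(T_c,out − T_c,in)
ṁ_c = 119760 / [2.05 × (56.5 − 34.2)] = 2619.7 kg/min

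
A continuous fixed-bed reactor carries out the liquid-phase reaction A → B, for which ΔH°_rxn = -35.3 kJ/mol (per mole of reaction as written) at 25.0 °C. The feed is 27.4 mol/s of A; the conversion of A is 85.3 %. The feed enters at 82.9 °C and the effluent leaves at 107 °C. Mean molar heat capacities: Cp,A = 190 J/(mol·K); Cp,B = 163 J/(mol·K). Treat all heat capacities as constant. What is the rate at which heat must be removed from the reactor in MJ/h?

Extent of reaction ξ = 0.853 × 27.4 = 23.372 mol/s
Reaction term: ξ·ΔH°_rxn = 23.372 × -35.3 = -825.04 kJ/s
Sensible, feed 82.9→25 °C: -301.43 kJ/s
Outlet flows (mol/s): A 4.0278, B 23.372
Sensible, products 25→107 °C: 375.15 kJ/s
Q = ΔH = -751.32 kJ/s = -751.32 kW
Heat removed = 2704.8 MJ/h

Q_out = 2700 MJ/h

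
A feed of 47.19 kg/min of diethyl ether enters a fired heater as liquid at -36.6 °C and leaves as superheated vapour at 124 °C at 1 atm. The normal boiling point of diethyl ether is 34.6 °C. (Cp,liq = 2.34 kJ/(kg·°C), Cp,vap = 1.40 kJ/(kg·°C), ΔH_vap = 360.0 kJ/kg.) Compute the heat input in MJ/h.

liquid -36.6→34.6 °C: 166.61 kJ/kg
vaporisation at 34.6 °C: 360 kJ/kg
vapour 34.6→124 °C: 125.16 kJ/kg
Δh = 166.61 + 360 + 125.16 = 651.77 kJ/kg
Q = ṁ·Δh = 47.19 kg/min × 651.77 kJ/kg = 30757 kJ/min
|Q| = 512.62 kW = 1845.4 MJ/h

Q = 1850 MJ/h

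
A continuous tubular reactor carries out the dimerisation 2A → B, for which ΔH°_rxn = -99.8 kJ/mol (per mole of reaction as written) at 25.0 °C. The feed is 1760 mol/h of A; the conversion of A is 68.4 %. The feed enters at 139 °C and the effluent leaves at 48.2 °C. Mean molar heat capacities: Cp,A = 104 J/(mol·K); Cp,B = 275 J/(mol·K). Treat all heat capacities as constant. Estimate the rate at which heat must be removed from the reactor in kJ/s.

Extent of reaction ξ = 0.684 × 1760 / 2 = 601.92 mol/h
Reaction term: ξ·ΔH°_rxn = 601.92 × -99.8 = -60072 kJ/h
Sensible, feed 139→25 °C: -20867 kJ/h
Outlet flows (mol/h): A 556.16, B 601.92
Sensible, products 25→48.2 °C: 5182.2 kJ/h
Q = ΔH = -75756 kJ/h = -21.043 kW
Heat removed = 21.043 kJ/s

Q_out = 21.0 kJ/s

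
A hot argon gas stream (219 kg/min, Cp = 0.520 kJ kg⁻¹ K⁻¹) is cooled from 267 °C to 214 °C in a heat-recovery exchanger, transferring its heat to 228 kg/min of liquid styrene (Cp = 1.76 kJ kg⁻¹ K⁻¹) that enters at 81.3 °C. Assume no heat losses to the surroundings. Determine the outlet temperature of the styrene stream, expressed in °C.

Heat released by hot stream: Q = 219 × 0.520 × (267 − 214) = 6035.6 kJ/min
Energy balance on cold side (adiabatic exchanger): Q = ṁ_c·Cp_c·(T_c,out − T_c,in)
T_c,out = 81.3 + 6035.6/(228 × 1.76) = 96.341 °C

T_c,out = 96.3 °C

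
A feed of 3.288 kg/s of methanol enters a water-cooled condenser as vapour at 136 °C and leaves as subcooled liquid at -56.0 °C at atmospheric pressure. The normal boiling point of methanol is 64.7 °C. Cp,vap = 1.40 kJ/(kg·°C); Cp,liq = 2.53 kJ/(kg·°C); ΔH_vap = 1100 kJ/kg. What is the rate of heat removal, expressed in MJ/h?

vapour 136→64.7 °C: -99.82 kJ/kg
condensation at 64.7 °C: -1100 kJ/kg
liquid 64.7→-56.0 °C: -305.37 kJ/kg
Δh = -99.82 + -1100 + -305.37 = -1505.2 kJ/kg
Q = ṁ·Δh = 3.288 kg/s × -1505.2 kJ/kg = -4949.1 kJ/s
|Q| = 4949.1 kW = 17817 MJ/h

Q_c = 17800 MJ/h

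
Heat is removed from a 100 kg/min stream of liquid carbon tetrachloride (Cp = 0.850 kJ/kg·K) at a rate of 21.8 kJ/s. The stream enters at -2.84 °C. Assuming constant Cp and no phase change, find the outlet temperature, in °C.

Q = 21.8 kJ/s = 1308 kJ/min
ΔT = Q/(ṁ·Cp) = 1308/(100×0.850) = 15.388 K
T_out = -2.84 − 15.388 = -18.228 °C

T_out = -18.2 °C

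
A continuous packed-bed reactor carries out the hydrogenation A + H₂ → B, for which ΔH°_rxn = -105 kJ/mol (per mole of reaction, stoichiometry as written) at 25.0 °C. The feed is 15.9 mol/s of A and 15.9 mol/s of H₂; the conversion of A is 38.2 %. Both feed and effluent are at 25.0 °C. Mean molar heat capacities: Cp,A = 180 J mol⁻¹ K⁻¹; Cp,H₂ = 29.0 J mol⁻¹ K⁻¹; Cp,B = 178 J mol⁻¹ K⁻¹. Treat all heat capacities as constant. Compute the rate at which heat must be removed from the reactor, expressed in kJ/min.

Q_out = 38300 kJ/min

Extent of reaction ξ = 0.382 × 15.9 = 6.0738 mol/s
Reaction term: ξ·ΔH°_rxn = 6.0738 × -105 = -637.75 kJ/s
Q = ΔH = -637.75 kJ/s = -637.75 kW
Heat removed = 38265 kJ/min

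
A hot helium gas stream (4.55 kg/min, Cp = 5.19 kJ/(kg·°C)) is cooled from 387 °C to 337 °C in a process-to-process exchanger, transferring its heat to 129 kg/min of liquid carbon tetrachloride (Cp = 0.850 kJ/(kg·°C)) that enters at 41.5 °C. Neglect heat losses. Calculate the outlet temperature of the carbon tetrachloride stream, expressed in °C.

Heat released by hot stream: Q = 4.55 × 5.19 × (387 − 337) = 1180.7 kJ/min
Energy balance on cold side (adiabatic exchanger): Q = ṁ_c·Cp_c·(T_c,out − T_c,in)
T_c,out = 41.5 + 1180.7/(129 × 0.850) = 52.268 °C

T_c,out = 52.3 °C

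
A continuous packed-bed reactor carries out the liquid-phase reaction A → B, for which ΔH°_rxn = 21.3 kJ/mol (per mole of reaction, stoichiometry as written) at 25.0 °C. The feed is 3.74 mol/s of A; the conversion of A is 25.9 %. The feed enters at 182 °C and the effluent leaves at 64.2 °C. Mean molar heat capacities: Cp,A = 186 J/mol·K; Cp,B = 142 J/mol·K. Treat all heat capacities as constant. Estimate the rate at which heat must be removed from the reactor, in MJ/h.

Extent of reaction ξ = 0.259 × 3.74 = 0.96866 mol/s
Reaction term: ξ·ΔH°_rxn = 0.96866 × 21.3 = 20.632 kJ/s
Sensible, feed 182→25 °C: -109.22 kJ/s
Outlet flows (mol/s): A 2.7713, B 0.96866
Sensible, products 25→64.2 °C: 25.598 kJ/s
Q = ΔH = -62.985 kJ/s = -62.985 kW
Heat removed = 226.74 MJ/h

Q_out = 227 MJ/h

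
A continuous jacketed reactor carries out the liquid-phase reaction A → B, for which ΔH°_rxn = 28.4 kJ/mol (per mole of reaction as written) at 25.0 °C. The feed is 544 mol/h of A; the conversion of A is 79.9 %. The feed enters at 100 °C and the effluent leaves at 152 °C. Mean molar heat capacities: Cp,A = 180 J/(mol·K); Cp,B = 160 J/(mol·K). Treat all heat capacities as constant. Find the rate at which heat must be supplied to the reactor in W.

Q_in = 4540 W

Extent of reaction ξ = 0.799 × 544 = 434.66 mol/h
Reaction term: ξ·ΔH°_rxn = 434.66 × 28.4 = 12344 kJ/h
Sensible, feed 100→25 °C: -7344 kJ/h
Outlet flows (mol/h): A 109.34, B 434.66
Sensible, products 25→152 °C: 11332 kJ/h
Q = ΔH = 16332 kJ/h = 4.5367 kW
Heat supplied = 4536.7 W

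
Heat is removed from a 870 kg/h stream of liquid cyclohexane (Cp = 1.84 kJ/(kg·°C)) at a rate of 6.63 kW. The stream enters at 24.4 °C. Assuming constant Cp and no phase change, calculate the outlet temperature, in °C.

Q = 6.63 kW = 23868 kJ/h
ΔT = Q/(ṁ·Cp) = 23868/(870×1.84) = 14.91 K
T_out = 24.4 − 14.91 = 9.49 °C

T_out = 9.49 °C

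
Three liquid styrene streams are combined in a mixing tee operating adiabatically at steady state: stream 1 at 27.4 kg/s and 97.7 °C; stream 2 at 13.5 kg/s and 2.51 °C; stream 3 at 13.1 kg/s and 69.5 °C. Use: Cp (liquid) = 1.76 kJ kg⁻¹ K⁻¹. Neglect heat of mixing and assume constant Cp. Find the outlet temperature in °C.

T_out = 67.1 °C

No heat crosses the boundary, so H_out = H_in.
T_out = Σ ṁᵢCp,ᵢTᵢ / Σ ṁᵢCp,ᵢ
      = 6373.5 / 95.04 = 67.061 °C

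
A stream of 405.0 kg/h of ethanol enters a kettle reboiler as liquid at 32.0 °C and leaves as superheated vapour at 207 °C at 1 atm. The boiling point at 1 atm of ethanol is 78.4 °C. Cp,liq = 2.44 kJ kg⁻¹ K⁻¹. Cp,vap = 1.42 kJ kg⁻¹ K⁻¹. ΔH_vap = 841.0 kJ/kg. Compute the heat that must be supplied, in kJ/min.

liquid 32.0→78.4 °C: 113.22 kJ/kg
vaporisation at 78.4 °C: 841 kJ/kg
vapour 78.4→207 °C: 182.61 kJ/kg
Δh = 113.22 + 841 + 182.61 = 1136.8 kJ/kg
Q = ṁ·Δh = 405.0 kg/h × 1136.8 kJ/kg = 460420 kJ/h
|Q| = 127.89 kW = 7673.6 kJ/min

Q = 7670 kJ/min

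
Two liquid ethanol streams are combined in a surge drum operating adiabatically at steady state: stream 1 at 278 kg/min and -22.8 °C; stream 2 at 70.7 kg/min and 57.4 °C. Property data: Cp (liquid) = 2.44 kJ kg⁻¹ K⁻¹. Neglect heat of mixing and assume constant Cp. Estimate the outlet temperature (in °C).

T_out = -6.54 °C

No heat crosses the boundary, so H_out = H_in.
T_out = Σ ṁᵢCp,ᵢTᵢ / Σ ṁᵢCp,ᵢ
      = -5563.7 / 850.83 = -6.5392 °C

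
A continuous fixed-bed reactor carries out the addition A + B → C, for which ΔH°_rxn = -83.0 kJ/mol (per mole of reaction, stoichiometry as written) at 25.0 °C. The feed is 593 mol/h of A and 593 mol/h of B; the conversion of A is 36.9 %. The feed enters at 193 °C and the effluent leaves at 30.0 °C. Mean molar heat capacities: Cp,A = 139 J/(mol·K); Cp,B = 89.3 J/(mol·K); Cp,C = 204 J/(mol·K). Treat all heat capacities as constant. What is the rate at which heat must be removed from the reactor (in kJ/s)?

Q_out = 11.2 kJ/s

Extent of reaction ξ = 0.369 × 593 = 218.82 mol/h
Reaction term: ξ·ΔH°_rxn = 218.82 × -83.0 = -18162 kJ/h
Sensible, feed 193→25 °C: -22744 kJ/h
Outlet flows (mol/h): A 374.18, B 374.18, C 218.82
Sensible, products 25→30.0 °C: 650.32 kJ/h
Q = ΔH = -40256 kJ/h = -11.182 kW
Heat removed = 11.182 kJ/s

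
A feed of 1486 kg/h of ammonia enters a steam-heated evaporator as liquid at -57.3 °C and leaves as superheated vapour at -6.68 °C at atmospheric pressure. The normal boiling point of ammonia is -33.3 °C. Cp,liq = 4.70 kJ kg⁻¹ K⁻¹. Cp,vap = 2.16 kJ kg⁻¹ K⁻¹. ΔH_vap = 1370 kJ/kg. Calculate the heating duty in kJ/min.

liquid -57.3→-33.3 °C: 112.8 kJ/kg
vaporisation at -33.3 °C: 1370 kJ/kg
vapour -33.3→-6.68 °C: 57.499 kJ/kg
Δh = 112.8 + 1370 + 57.499 = 1540.3 kJ/kg
Q = ṁ·Δh = 1486 kg/h × 1540.3 kJ/kg = 2.2889e+06 kJ/h
|Q| = 635.8 kW = 38148 kJ/min

Q = 38100 kJ/min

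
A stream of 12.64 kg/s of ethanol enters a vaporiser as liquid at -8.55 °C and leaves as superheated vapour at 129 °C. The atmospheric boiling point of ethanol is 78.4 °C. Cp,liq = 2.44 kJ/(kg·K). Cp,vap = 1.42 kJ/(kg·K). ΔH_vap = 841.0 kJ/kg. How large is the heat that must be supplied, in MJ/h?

liquid -8.55→78.4 °C: 212.16 kJ/kg
vaporisation at 78.4 °C: 841 kJ/kg
vapour 78.4→129 °C: 71.852 kJ/kg
Δh = 212.16 + 841 + 71.852 = 1125 kJ/kg
Q = ṁ·Δh = 12.64 kg/s × 1125 kJ/kg = 14220 kJ/s
|Q| = 14220 kW = 51192 MJ/h

Q = 51200 MJ/h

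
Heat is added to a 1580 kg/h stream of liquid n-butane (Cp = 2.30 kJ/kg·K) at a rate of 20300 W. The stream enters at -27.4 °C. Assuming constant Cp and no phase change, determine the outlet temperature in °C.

Q = 20300 W = 73080 kJ/h
ΔT = Q/(ṁ·Cp) = 73080/(1580×2.30) = 20.11 K
T_out = -27.4 + 20.11 = -7.2899 °C

T_out = -7.29 °C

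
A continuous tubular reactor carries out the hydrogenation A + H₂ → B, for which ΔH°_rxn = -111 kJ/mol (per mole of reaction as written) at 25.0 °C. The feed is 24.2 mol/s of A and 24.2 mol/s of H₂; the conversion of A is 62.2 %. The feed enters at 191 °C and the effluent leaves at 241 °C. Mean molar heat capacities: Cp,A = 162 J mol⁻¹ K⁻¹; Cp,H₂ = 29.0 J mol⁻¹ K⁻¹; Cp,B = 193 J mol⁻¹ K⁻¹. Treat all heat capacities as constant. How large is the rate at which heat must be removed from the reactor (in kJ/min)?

Q_out = 86000 kJ/min

Extent of reaction ξ = 0.622 × 24.2 = 15.052 mol/s
Reaction term: ξ·ΔH°_rxn = 15.052 × -111 = -1670.8 kJ/s
Sensible, feed 191→25 °C: -767.29 kJ/s
Outlet flows (mol/s): A 9.1476, H₂ 9.1476, B 15.052
Sensible, products 25→241 °C: 1004.9 kJ/s
Q = ΔH = -1433.2 kJ/s = -1433.2 kW
Heat removed = 85992 kJ/min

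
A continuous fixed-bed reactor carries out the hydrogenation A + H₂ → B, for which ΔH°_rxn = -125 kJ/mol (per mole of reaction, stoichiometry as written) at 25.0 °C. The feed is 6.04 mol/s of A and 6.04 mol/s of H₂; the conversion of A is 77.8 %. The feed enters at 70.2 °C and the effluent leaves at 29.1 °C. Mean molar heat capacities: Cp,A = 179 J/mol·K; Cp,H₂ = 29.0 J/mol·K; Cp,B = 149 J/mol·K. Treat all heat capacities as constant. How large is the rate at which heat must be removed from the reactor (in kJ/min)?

Extent of reaction ξ = 0.778 × 6.04 = 4.6991 mol/s
Reaction term: ξ·ΔH°_rxn = 4.6991 × -125 = -587.39 kJ/s
Sensible, feed 70.2→25 °C: -56.786 kJ/s
Outlet flows (mol/s): A 1.3409, H₂ 1.3409, B 4.6991
Sensible, products 25→29.1 °C: 4.0142 kJ/s
Q = ΔH = -640.16 kJ/s = -640.16 kW
Heat removed = 38410 kJ/min

Q_out = 38400 kJ/min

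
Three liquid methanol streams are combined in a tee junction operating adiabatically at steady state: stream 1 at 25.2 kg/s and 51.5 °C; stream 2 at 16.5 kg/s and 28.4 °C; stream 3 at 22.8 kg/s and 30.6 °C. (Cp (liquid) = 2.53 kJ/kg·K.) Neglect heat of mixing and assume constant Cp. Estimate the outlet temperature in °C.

T_out = 38.2 °C

Adiabatic, steady state ⇒ Σ ṁᵢCp,ᵢ(T_out − Tᵢ) = 0
Σ ṁᵢCp,ᵢTᵢ = 25.2×2.53×51.5 + 16.5×2.53×28.4 + 22.8×2.53×30.6 = 6234.1
Σ ṁᵢCp,ᵢ = 25.2×2.53 + 16.5×2.53 + 22.8×2.53 = 163.19
T_out = 6234.1 / 163.19 = 38.203 °C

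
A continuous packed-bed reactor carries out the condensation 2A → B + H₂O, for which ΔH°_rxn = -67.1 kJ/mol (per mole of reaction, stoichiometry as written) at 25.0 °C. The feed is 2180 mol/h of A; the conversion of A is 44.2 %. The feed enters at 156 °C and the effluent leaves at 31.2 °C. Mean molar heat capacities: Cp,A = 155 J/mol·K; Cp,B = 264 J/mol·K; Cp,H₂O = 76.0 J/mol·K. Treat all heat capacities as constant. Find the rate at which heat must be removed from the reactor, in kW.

Extent of reaction ξ = 0.442 × 2180 / 2 = 481.78 mol/h
Reaction term: ξ·ΔH°_rxn = 481.78 × -67.1 = -32327 kJ/h
Sensible, feed 156→25 °C: -44265 kJ/h
Outlet flows (mol/h): A 1216.4, B 481.78, H₂O 481.78
Sensible, products 25→31.2 °C: 2184.6 kJ/h
Q = ΔH = -74408 kJ/h = -20.669 kW
Heat removed = 20.669 kW

Q_out = 20.7 kW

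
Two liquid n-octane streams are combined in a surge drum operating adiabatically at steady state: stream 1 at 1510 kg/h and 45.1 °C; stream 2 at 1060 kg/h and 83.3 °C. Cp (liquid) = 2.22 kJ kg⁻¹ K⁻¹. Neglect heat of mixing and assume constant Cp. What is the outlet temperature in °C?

No heat crosses the boundary, so H_out = H_in.
Σ ṁᵢCp,ᵢTᵢ = 1510×2.22×45.1 + 1060×2.22×83.3 = 347210
Σ ṁᵢCp,ᵢ = 1510×2.22 + 1060×2.22 = 5705.4
T_out = 347210 / 5705.4 = 60.856 °C

T_out = 60.9 °C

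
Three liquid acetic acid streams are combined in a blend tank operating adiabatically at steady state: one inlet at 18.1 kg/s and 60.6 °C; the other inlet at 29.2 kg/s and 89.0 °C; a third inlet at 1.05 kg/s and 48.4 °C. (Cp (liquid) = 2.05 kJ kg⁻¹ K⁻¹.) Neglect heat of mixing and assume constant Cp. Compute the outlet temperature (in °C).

Adiabatic, steady state ⇒ Σ ṁᵢCp,ᵢ(T_out − Tᵢ) = 0
Σ ṁᵢCp,ᵢTᵢ = 18.1×2.05×60.6 + 29.2×2.05×89.0 + 1.05×2.05×48.4 = 7680.3
Σ ṁᵢCp,ᵢ = 18.1×2.05 + 29.2×2.05 + 1.05×2.05 = 99.117
T_out = 7680.3 / 99.117 = 77.487 °C

T_out = 77.5 °C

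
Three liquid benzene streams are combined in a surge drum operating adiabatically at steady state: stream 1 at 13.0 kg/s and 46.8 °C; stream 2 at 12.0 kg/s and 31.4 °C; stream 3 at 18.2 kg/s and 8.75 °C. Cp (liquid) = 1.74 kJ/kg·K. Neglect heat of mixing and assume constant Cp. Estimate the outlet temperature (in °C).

T_out = 26.5 °C

Adiabatic, steady state ⇒ Σ ṁᵢCp,ᵢ(T_out − Tᵢ) = 0
Σ ṁᵢCp,ᵢTᵢ = 13.0×1.74×46.8 + 12.0×1.74×31.4 + 18.2×1.74×8.75 = 1991.3
Σ ṁᵢCp,ᵢ = 13.0×1.74 + 12.0×1.74 + 18.2×1.74 = 75.168
T_out = 1991.3 / 75.168 = 26.492 °C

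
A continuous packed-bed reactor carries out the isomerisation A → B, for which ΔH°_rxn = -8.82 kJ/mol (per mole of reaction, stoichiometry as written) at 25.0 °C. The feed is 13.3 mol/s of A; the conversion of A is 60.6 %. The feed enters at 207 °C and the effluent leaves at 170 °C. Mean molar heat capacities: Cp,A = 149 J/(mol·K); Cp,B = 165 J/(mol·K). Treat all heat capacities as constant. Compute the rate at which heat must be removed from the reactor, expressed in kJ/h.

Extent of reaction ξ = 0.606 × 13.3 = 8.0598 mol/s
Reaction term: ξ·ΔH°_rxn = 8.0598 × -8.82 = -71.087 kJ/s
Sensible, feed 207→25 °C: -360.67 kJ/s
Outlet flows (mol/s): A 5.2402, B 8.0598
Sensible, products 25→170 °C: 306.05 kJ/s
Q = ΔH = -125.71 kJ/s = -125.71 kW
Heat removed = 452560 kJ/h

Q_out = 453000 kJ/h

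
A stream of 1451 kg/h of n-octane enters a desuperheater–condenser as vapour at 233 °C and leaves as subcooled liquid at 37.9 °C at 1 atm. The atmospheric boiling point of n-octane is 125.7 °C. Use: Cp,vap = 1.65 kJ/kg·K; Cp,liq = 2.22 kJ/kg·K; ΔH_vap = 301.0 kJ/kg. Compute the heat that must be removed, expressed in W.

Q_c = 271000 W

vapour 233→125.7 °C: -177.04 kJ/kg
condensation at 125.7 °C: -301 kJ/kg
liquid 125.7→37.9 °C: -194.92 kJ/kg
Δh = -177.04 + -301 + -194.92 = -672.96 kJ/kg
Q = ṁ·Δh = 1451 kg/h × -672.96 kJ/kg = -976470 kJ/h
|Q| = 271.24 kW = 271240 W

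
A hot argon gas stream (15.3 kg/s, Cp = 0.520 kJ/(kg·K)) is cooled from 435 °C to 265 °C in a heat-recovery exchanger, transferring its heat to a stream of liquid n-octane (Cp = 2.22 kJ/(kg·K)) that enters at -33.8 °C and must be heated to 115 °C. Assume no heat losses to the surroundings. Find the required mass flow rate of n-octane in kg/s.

ṁ_c = 4.09 kg/s

Heat released by hot stream: Q = 15.3 × 0.520 × (435 − 265) = 1352.5 kJ/s
Energy balance on cold side (adiabatic exchanger): Q = ṁ_c·Cp_c·(T_c,out − T_c,in)
ṁ_c = 1352.5 / [2.22 × (115 − -33.8)] = 4.0944 kg/s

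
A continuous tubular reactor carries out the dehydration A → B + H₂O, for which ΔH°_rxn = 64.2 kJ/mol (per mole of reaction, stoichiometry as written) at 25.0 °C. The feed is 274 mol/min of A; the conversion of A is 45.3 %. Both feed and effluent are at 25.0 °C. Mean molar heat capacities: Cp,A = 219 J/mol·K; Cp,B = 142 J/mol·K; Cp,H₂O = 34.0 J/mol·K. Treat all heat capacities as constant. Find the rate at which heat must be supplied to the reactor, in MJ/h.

Extent of reaction ξ = 0.453 × 274 = 124.12 mol/min
Reaction term: ξ·ΔH°_rxn = 124.12 × 64.2 = 7968.6 kJ/min
Q = ΔH = 7968.6 kJ/min = 132.81 kW
Heat supplied = 478.12 MJ/h

Q_in = 478 MJ/h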